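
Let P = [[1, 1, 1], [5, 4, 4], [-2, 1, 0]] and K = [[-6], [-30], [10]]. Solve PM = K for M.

Since P multiplies M on the left, M = P⁻¹K.
det P = 1; the adjugate gives P⁻¹ = [[-4, 1, 0], [-8, 2, 1], [13, -3, -1]].
M = P⁻¹K = [[-4, 1, 0], [-8, 2, 1], [13, -3, -1]] · [[-6], [-30], [10]] = [[-6], [-2], [2]].

M = [[-6], [-2], [2]]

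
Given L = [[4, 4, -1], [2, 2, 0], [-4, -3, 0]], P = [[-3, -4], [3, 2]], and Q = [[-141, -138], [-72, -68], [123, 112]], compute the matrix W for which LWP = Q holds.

W = [[0, -5], [5, -2], [-2, -3]]

Isolating W: multiply by L⁻¹ from the left and P⁻¹ from the right, so W = L⁻¹QP⁻¹.
det L = -2, so L⁻¹ = [[0, -3/2, -1], [0, 2, 1], [-1, 2, 0]].
det P = 6; the adjugate gives P⁻¹ = [[1/3, 2/3], [-1/2, -1/2]].
L⁻¹Q = [[-15, -10], [-21, -24], [-3, 2]].
W = (L⁻¹Q)P⁻¹ = [[0, -5], [5, -2], [-2, -3]].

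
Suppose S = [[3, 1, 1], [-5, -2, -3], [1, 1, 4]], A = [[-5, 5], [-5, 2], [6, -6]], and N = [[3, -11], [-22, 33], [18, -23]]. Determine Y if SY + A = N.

SY = N − A = [[8, -16], [-17, 31], [12, -17]].
S is on the left of Y, so left-multiply by S⁻¹: Y = S⁻¹(N − A).
det S = -1, so S⁻¹ = [[5, 3, 1], [-17, -11, -4], [3, 2, 1]].
Y = S⁻¹(N − A) = [[1, -4], [3, -1], [2, -3]].

Y = [[1, -4], [3, -1], [2, -3]]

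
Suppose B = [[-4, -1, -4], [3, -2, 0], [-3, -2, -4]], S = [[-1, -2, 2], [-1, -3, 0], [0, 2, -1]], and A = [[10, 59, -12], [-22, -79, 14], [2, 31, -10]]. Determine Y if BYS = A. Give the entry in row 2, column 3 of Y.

-2

Isolating Y: multiply by B⁻¹ from the left and S⁻¹ from the right, so Y = B⁻¹AS⁻¹.
det B = 4, so B⁻¹ = [[2, 1, -2], [3, 1, -3], [-3, -5/4, 11/4]].
det S = -5; the adjugate gives S⁻¹ = [[-3/5, -2/5, -6/5], [1/5, -1/5, 2/5], [2/5, -2/5, -1/5]].
B⁻¹A = [[-6, -23, 10], [2, 5, 8], [3, 7, -9]].
Y = (B⁻¹A)S⁻¹ = [[3, 3, -4], [3, -5, -2], [-4, 1, 1]].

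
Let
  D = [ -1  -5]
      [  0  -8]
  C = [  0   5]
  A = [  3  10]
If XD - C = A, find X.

XD = A + C = [[3, 15]].
Since D sits to the right of X, X = (A + C)D⁻¹.
D has determinant 8; D⁻¹ = [[-1, 5/8], [0, -1/8]].
X = (A + C)D⁻¹ = [[-3, 0]].

X = [[-3, 0]]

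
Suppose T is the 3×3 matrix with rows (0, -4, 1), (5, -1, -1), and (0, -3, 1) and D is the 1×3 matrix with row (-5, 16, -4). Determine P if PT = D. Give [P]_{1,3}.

Right-multiplying both sides by T⁻¹ gives P = DT⁻¹.
det T = 5; the adjugate gives T⁻¹ = [[-4/5, 1/5, 1], [-1, 0, 1], [-3, 0, 4]].
P = DT⁻¹ = [[-5, 16, -4]] · [[-4/5, 1/5, 1], [-1, 0, 1], [-3, 0, 4]] = [[0, -1, -5]].

-5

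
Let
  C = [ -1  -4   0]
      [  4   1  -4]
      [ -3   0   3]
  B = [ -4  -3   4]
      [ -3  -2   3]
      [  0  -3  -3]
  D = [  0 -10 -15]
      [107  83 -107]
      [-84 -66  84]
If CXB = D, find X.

X = [[-5, 0, -5], [5, -5, 0], [5, -4, -5]]

Left-multiply by C⁻¹ and right-multiply by B⁻¹: X = C⁻¹DB⁻¹.
det C = -3; the adjugate gives C⁻¹ = [[-1, -4, -16/3], [0, 1, 4/3], [-1, -4, -5]].
det B = 3, so B⁻¹ = [[5, -7, -1/3], [-3, 4, 0], [3, -4, -1/3]].
C⁻¹D = [[20, 30, -5], [-5, -5, 5], [-8, 8, 23]].
X = (C⁻¹D)B⁻¹ = [[-5, 0, -5], [5, -5, 0], [5, -4, -5]].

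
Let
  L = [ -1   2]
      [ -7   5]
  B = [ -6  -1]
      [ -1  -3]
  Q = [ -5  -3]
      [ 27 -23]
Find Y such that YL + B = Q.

YL = Q − B = [[1, -2], [28, -20]].
Since L sits to the right of Y, Y = (Q − B)L⁻¹.
det L = 9, so L⁻¹ = [[5/9, -2/9], [7/9, -1/9]].
Y = (Q − B)L⁻¹ = [[-1, 0], [0, -4]].

Y = [[-1, 0], [0, -4]]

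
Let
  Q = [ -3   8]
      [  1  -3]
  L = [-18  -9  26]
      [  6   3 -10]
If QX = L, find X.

X = [[6, 3, 2], [0, 0, 4]]

Q is on the left of X, so left-multiply by Q⁻¹: X = Q⁻¹L.
det Q = 1, so Q⁻¹ = [[-3, -8], [-1, -3]].
X = Q⁻¹L = [[-3, -8], [-1, -3]] · [[-18, -9, 26], [6, 3, -10]] = [[6, 3, 2], [0, 0, 4]].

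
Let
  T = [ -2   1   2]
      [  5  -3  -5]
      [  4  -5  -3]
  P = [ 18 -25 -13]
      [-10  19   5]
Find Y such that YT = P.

Y = [[6, 2, 5], [0, 2, -5]]

T is on the right of Y, so right-multiply by T⁻¹: Y = PT⁻¹.
det T = 1; the adjugate gives T⁻¹ = [[-16, -7, 1], [-5, -2, 0], [-13, -6, 1]].
Y = PT⁻¹ = [[18, -25, -13], [-10, 19, 5]] · [[-16, -7, 1], [-5, -2, 0], [-13, -6, 1]] = [[6, 2, 5], [0, 2, -5]].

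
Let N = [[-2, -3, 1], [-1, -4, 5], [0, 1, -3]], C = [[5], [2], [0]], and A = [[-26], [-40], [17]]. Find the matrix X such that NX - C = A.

X = [[5], [2], [-5]]

NX = A + C = [[-21], [-38], [17]].
N is on the left of X, so left-multiply by N⁻¹: X = N⁻¹(A + C).
N has determinant -6; N⁻¹ = [[-7/6, 4/3, 11/6], [1/2, -1, -3/2], [1/6, -1/3, -5/6]].
X = N⁻¹(A + C) = [[5], [2], [-5]].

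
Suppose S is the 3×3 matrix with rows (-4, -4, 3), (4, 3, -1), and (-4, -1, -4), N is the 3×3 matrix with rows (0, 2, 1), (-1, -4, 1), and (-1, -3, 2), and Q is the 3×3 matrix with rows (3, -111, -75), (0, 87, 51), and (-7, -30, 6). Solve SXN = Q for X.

Isolating X: multiply by S⁻¹ from the left and N⁻¹ from the right, so X = S⁻¹QN⁻¹.
det S = -4; the adjugate gives S⁻¹ = [[13/4, 19/4, 5/4], [-5, -7, -2], [-2, -3, -1]].
det N = 1; the adjugate gives N⁻¹ = [[-5, -7, 6], [1, 1, -1], [-1, -2, 2]].
S⁻¹Q = [[1, 15, 6], [-1, 6, 6], [1, -9, -9]].
X = (S⁻¹Q)N⁻¹ = [[4, -4, 3], [5, 1, 0], [-5, 2, -3]].

X = [[4, -4, 3], [5, 1, 0], [-5, 2, -3]]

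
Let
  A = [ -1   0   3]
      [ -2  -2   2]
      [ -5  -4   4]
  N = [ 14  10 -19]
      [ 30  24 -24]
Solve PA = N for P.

Right-multiplying both sides by A⁻¹ gives P = NA⁻¹.
A has determinant -6; A⁻¹ = [[0, 2, -1], [1/3, -11/6, 2/3], [1/3, 2/3, -1/3]].
P = NA⁻¹ = [[14, 10, -19], [30, 24, -24]] · [[0, 2, -1], [1/3, -11/6, 2/3], [1/3, 2/3, -1/3]] = [[-3, -3, -1], [0, 0, -6]].

P = [[-3, -3, -1], [0, 0, -6]]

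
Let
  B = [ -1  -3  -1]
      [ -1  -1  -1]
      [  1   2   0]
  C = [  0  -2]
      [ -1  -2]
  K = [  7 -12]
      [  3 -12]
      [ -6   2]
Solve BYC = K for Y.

Y = [[-3, 2], [-2, 2], [-4, -1]]

Y = B⁻¹KC⁻¹ (apply B⁻¹ on the left and C⁻¹ on the right).
det B = 2; the adjugate gives B⁻¹ = [[1, -1, 1], [-1/2, 1/2, 0], [-1/2, -1/2, -1]].
det C = -2, so C⁻¹ = [[1, -1], [-1/2, 0]].
B⁻¹K = [[-2, 2], [-2, 0], [1, 10]].
Y = (B⁻¹K)C⁻¹ = [[-3, 2], [-2, 2], [-4, -1]].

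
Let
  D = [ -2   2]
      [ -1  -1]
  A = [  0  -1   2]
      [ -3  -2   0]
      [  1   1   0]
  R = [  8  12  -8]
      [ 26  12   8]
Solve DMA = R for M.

M = [[-1, 5, 0], [-3, 5, 4]]

M = D⁻¹RA⁻¹ (apply D⁻¹ on the left and A⁻¹ on the right).
D has determinant 4; D⁻¹ = [[-1/4, -1/2], [1/4, -1/2]].
det A = -2, so A⁻¹ = [[0, -1, -2], [0, 1, 3], [1/2, 1/2, 3/2]].
D⁻¹R = [[-15, -9, -2], [-11, -3, -6]].
M = (D⁻¹R)A⁻¹ = [[-1, 5, 0], [-3, 5, 4]].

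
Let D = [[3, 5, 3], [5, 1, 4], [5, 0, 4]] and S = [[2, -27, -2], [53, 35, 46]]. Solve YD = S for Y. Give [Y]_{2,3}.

2

Right-multiplying both sides by D⁻¹ gives Y = SD⁻¹.
det D = -3; the adjugate gives D⁻¹ = [[-4/3, 20/3, -17/3], [0, 1, -1], [5/3, -25/3, 22/3]].
Y = SD⁻¹ = [[2, -27, -2], [53, 35, 46]] · [[-4/3, 20/3, -17/3], [0, 1, -1], [5/3, -25/3, 22/3]] = [[-6, 3, 1], [6, 5, 2]].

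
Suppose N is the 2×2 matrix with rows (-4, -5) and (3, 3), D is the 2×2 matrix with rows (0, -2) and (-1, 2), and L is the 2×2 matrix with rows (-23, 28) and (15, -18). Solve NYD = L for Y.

Y = [[-1, -2], [-1, -3]]

Left-multiply by N⁻¹ and right-multiply by D⁻¹: Y = N⁻¹LD⁻¹.
N has determinant 3; N⁻¹ = [[1, 5/3], [-1, -4/3]].
D has determinant -2; D⁻¹ = [[-1, -1], [-1/2, 0]].
N⁻¹L = [[2, -2], [3, -4]].
Y = (N⁻¹L)D⁻¹ = [[-1, -2], [-1, -3]].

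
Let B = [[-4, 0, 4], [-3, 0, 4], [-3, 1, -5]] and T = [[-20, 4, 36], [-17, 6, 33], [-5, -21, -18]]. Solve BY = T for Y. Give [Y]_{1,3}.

-3

Left-multiplying both sides by B⁻¹ gives Y = B⁻¹T.
det B = 4; the adjugate gives B⁻¹ = [[-1, 1, 0], [-27/4, 8, 1], [-3/4, 1, 0]].
Y = B⁻¹T = [[-1, 1, 0], [-27/4, 8, 1], [-3/4, 1, 0]] · [[-20, 4, 36], [-17, 6, 33], [-5, -21, -18]] = [[3, 2, -3], [-6, 0, 3], [-2, 3, 6]].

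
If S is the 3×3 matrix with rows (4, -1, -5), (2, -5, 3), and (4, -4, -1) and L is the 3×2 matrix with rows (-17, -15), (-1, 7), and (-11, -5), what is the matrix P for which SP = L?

Since S multiplies P on the left, P = S⁻¹L.
det S = -6, so S⁻¹ = [[-17/6, -19/6, 14/3], [-7/3, -8/3, 11/3], [-2, -2, 3]].
P = S⁻¹L = [[-17/6, -19/6, 14/3], [-7/3, -8/3, 11/3], [-2, -2, 3]] · [[-17, -15], [-1, 7], [-11, -5]] = [[0, -3], [2, -2], [3, 1]].

P = [[0, -3], [2, -2], [3, 1]]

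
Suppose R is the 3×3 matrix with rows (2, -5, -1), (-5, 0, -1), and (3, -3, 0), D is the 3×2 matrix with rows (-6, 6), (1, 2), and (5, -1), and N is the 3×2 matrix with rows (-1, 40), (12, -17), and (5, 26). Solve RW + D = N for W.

W = [[-3, 4], [-3, -5], [4, -1]]

RW = N − D = [[5, 34], [11, -19], [0, 27]].
Since R multiplies W on the left, W = R⁻¹(N − D).
R has determinant -6; R⁻¹ = [[1/2, -1/2, -5/6], [1/2, -1/2, -7/6], [-5/2, 3/2, 25/6]].
W = R⁻¹(N − D) = [[-3, 4], [-3, -5], [4, -1]].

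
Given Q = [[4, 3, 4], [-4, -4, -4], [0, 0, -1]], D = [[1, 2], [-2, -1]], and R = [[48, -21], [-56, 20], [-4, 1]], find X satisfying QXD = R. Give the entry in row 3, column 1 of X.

-2

Left-multiply by Q⁻¹ and right-multiply by D⁻¹: X = Q⁻¹RD⁻¹.
det Q = 4, so Q⁻¹ = [[1, 3/4, 1], [-1, -1, 0], [0, 0, -1]].
det D = 3; the adjugate gives D⁻¹ = [[-1/3, -2/3], [2/3, 1/3]].
Q⁻¹R = [[2, -5], [8, 1], [4, -1]].
X = (Q⁻¹R)D⁻¹ = [[-4, -3], [-2, -5], [-2, -3]].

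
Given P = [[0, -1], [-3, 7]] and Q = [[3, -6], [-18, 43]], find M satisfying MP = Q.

M = [[-1, -1], [-1, 6]]

P is on the right of M, so right-multiply by P⁻¹: M = QP⁻¹.
det P = -3, so P⁻¹ = [[-7/3, -1/3], [-1, 0]].
M = QP⁻¹ = [[3, -6], [-18, 43]] · [[-7/3, -1/3], [-1, 0]] = [[-1, -1], [-1, 6]].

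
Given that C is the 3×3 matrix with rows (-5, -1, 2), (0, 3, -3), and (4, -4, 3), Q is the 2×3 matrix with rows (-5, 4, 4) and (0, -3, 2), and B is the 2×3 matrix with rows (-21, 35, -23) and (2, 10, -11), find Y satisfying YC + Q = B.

Y = [[0, 5, -4], [-2, 1, -2]]

YC = B − Q = [[-16, 31, -27], [2, 13, -13]].
C is on the right of Y, so right-multiply by C⁻¹: Y = (B − Q)C⁻¹.
C has determinant 3; C⁻¹ = [[-1, -5/3, -1], [-4, -23/3, -5], [-4, -8, -5]].
Y = (B − Q)C⁻¹ = [[0, 5, -4], [-2, 1, -2]].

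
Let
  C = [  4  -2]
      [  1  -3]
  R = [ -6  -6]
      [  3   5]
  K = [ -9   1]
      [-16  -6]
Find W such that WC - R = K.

WC = K + R = [[-15, -5], [-13, -1]].
Since C sits to the right of W, W = (K + R)C⁻¹.
C has determinant -10; C⁻¹ = [[3/10, -1/5], [1/10, -2/5]].
W = (K + R)C⁻¹ = [[-5, 5], [-4, 3]].

W = [[-5, 5], [-4, 3]]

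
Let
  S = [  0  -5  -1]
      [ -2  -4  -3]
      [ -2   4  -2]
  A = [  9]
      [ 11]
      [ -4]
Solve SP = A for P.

P = [[-3], [-2], [1]]

Since S multiplies P on the left, P = S⁻¹A.
S has determinant 6; S⁻¹ = [[10/3, -7/3, 11/6], [1/3, -1/3, 1/3], [-8/3, 5/3, -5/3]].
P = S⁻¹A = [[10/3, -7/3, 11/6], [1/3, -1/3, 1/3], [-8/3, 5/3, -5/3]] · [[9], [11], [-4]] = [[-3], [-2], [1]].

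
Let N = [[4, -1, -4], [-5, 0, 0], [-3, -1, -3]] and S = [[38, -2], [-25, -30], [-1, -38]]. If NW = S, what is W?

W = [[5, 6], [-2, 2], [-4, 6]]

Since N multiplies W on the left, W = N⁻¹S.
N has determinant -5; N⁻¹ = [[0, -1/5, 0], [3, 24/5, -4], [-1, -7/5, 1]].
W = N⁻¹S = [[0, -1/5, 0], [3, 24/5, -4], [-1, -7/5, 1]] · [[38, -2], [-25, -30], [-1, -38]] = [[5, 6], [-2, 2], [-4, 6]].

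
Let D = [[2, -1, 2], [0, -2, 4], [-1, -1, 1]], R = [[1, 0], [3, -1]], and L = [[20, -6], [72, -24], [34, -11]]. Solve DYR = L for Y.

Y = [[1, -3], [-4, -4], [-2, 4]]

Y = D⁻¹LR⁻¹ (apply D⁻¹ on the left and R⁻¹ on the right).
D has determinant 4; D⁻¹ = [[1/2, -1/4, 0], [-1, 1, -2], [-1/2, 3/4, -1]].
det R = -1; the adjugate gives R⁻¹ = [[1, 0], [3, -1]].
D⁻¹L = [[-8, 3], [-16, 4], [10, -4]].
Y = (D⁻¹L)R⁻¹ = [[1, -3], [-4, -4], [-2, 4]].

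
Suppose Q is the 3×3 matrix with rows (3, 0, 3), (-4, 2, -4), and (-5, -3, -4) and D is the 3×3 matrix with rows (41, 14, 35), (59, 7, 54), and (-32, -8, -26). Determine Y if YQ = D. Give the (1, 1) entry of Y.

Q is on the right of Y, so right-multiply by Q⁻¹: Y = DQ⁻¹.
det Q = 6; the adjugate gives Q⁻¹ = [[-10/3, -3/2, -1], [2/3, 1/2, 0], [11/3, 3/2, 1]].
Y = DQ⁻¹ = [[41, 14, 35], [59, 7, 54], [-32, -8, -26]] · [[-10/3, -3/2, -1], [2/3, 1/2, 0], [11/3, 3/2, 1]] = [[1, -2, -6], [6, -4, -5], [6, 5, 6]].

1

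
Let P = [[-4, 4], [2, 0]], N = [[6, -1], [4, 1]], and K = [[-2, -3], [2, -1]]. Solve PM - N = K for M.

PM = K + N = [[4, -4], [6, 0]].
Left-multiplying both sides by P⁻¹ gives M = P⁻¹(K + N).
det P = -8, so P⁻¹ = [[0, 1/2], [1/4, 1/2]].
M = P⁻¹(K + N) = [[3, 0], [4, -1]].

M = [[3, 0], [4, -1]]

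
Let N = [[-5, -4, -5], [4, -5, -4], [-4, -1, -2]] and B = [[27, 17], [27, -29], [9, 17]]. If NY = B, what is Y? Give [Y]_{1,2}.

Left-multiplying both sides by N⁻¹ gives Y = N⁻¹B.
det N = -6; the adjugate gives N⁻¹ = [[-1, 1/2, 3/2], [-4, 5/3, 20/3], [4, -11/6, -41/6]].
Y = N⁻¹B = [[-1, 1/2, 3/2], [-4, 5/3, 20/3], [4, -11/6, -41/6]] · [[27, 17], [27, -29], [9, 17]] = [[0, -6], [-3, -3], [-3, 5]].

-6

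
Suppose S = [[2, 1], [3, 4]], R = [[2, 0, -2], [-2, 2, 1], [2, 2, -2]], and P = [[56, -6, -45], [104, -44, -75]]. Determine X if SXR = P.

X = [[4, -3, 5], [1, -5, -2]]

X = S⁻¹PR⁻¹ (apply S⁻¹ on the left and R⁻¹ on the right).
det S = 5, so S⁻¹ = [[4/5, -1/5], [-3/5, 2/5]].
det R = 4; the adjugate gives R⁻¹ = [[-3/2, -1, 1], [-1/2, 0, 1/2], [-2, -1, 1]].
S⁻¹P = [[24, 4, -21], [8, -14, -3]].
X = (S⁻¹P)R⁻¹ = [[4, -3, 5], [1, -5, -2]].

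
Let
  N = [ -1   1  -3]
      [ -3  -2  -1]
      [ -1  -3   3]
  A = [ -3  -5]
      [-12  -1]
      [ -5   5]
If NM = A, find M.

Left-multiplying both sides by N⁻¹ gives M = N⁻¹A.
N has determinant -2; N⁻¹ = [[9/2, -3, 7/2], [-5, 3, -4], [-7/2, 2, -5/2]].
M = N⁻¹A = [[9/2, -3, 7/2], [-5, 3, -4], [-7/2, 2, -5/2]] · [[-3, -5], [-12, -1], [-5, 5]] = [[5, -2], [-1, 2], [-1, 3]].

M = [[5, -2], [-1, 2], [-1, 3]]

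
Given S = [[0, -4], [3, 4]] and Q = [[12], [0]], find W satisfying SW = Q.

S is on the left of W, so left-multiply by S⁻¹: W = S⁻¹Q.
det S = 12, so S⁻¹ = [[1/3, 1/3], [-1/4, 0]].
W = S⁻¹Q = [[1/3, 1/3], [-1/4, 0]] · [[12], [0]] = [[4], [-3]].

W = [[4], [-3]]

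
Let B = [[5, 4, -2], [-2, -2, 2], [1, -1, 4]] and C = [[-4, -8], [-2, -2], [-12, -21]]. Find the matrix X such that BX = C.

Since B multiplies X on the left, X = B⁻¹C.
det B = 2, so B⁻¹ = [[-3, -7, 2], [5, 11, -3], [2, 9/2, -1]].
X = B⁻¹C = [[-3, -7, 2], [5, 11, -3], [2, 9/2, -1]] · [[-4, -8], [-2, -2], [-12, -21]] = [[2, -4], [-6, 1], [-5, -4]].

X = [[2, -4], [-6, 1], [-5, -4]]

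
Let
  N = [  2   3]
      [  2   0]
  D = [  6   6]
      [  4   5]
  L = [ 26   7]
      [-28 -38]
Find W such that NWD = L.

Isolating W: multiply by N⁻¹ from the left and D⁻¹ from the right, so W = N⁻¹LD⁻¹.
det N = -6; the adjugate gives N⁻¹ = [[0, 1/2], [1/3, -1/3]].
det D = 6; the adjugate gives D⁻¹ = [[5/6, -1], [-2/3, 1]].
N⁻¹L = [[-14, -19], [18, 15]].
W = (N⁻¹L)D⁻¹ = [[1, -5], [5, -3]].

W = [[1, -5], [5, -3]]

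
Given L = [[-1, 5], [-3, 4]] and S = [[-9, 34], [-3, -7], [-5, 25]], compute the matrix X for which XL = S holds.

X = [[6, 1], [-3, 2], [5, 0]]

L is on the right of X, so right-multiply by L⁻¹: X = SL⁻¹.
det L = 11, so L⁻¹ = [[4/11, -5/11], [3/11, -1/11]].
X = SL⁻¹ = [[-9, 34], [-3, -7], [-5, 25]] · [[4/11, -5/11], [3/11, -1/11]] = [[6, 1], [-3, 2], [5, 0]].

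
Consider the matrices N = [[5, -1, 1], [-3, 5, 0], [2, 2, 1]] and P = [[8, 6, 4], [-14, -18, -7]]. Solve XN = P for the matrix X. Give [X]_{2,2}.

-2

N is on the right of X, so right-multiply by N⁻¹: X = PN⁻¹.
det N = 6, so N⁻¹ = [[5/6, 1/2, -5/6], [1/2, 1/2, -1/2], [-8/3, -2, 11/3]].
X = PN⁻¹ = [[8, 6, 4], [-14, -18, -7]] · [[5/6, 1/2, -5/6], [1/2, 1/2, -1/2], [-8/3, -2, 11/3]] = [[-1, -1, 5], [-2, -2, -5]].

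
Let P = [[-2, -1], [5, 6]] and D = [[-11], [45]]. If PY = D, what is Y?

P is on the left of Y, so left-multiply by P⁻¹: Y = P⁻¹D.
P has determinant -7; P⁻¹ = [[-6/7, -1/7], [5/7, 2/7]].
Y = P⁻¹D = [[-6/7, -1/7], [5/7, 2/7]] · [[-11], [45]] = [[3], [5]].

Y = [[3], [5]]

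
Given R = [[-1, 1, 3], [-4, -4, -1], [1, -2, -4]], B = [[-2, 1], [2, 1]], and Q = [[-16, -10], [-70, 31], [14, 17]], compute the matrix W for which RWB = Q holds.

Left-multiply by R⁻¹ and right-multiply by B⁻¹: W = R⁻¹QB⁻¹.
det R = 5, so R⁻¹ = [[14/5, -2/5, 11/5], [-17/5, 1/5, -13/5], [12/5, -1/5, 8/5]].
det B = -4; the adjugate gives B⁻¹ = [[-1/4, 1/4], [1/2, 1/2]].
R⁻¹Q = [[14, -3], [4, -4], [-2, -3]].
W = (R⁻¹Q)B⁻¹ = [[-5, 2], [-3, -1], [-1, -2]].

W = [[-5, 2], [-3, -1], [-1, -2]]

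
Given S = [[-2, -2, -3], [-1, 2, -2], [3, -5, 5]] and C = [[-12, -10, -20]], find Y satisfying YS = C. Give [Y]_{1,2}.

Since S sits to the right of Y, Y = CS⁻¹.
S has determinant 5; S⁻¹ = [[0, 5, 2], [-1/5, -1/5, -1/5], [-1/5, -16/5, -6/5]].
Y = CS⁻¹ = [[-12, -10, -20]] · [[0, 5, 2], [-1/5, -1/5, -1/5], [-1/5, -16/5, -6/5]] = [[6, 6, 2]].

6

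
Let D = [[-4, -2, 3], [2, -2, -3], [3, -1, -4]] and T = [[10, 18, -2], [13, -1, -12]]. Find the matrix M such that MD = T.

M = [[-4, -6, 2], [-3, 5, -3]]

D is on the right of M, so right-multiply by D⁻¹: M = TD⁻¹.
det D = -6; the adjugate gives D⁻¹ = [[-5/6, 11/6, -2], [1/6, -7/6, 1], [-2/3, 5/3, -2]].
M = TD⁻¹ = [[10, 18, -2], [13, -1, -12]] · [[-5/6, 11/6, -2], [1/6, -7/6, 1], [-2/3, 5/3, -2]] = [[-4, -6, 2], [-3, 5, -3]].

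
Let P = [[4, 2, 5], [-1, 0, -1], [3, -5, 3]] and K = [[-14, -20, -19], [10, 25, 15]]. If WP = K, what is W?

W = [[-5, 0, 2], [5, 1, -3]]

Since P sits to the right of W, W = KP⁻¹.
P has determinant 5; P⁻¹ = [[-1, -31/5, -2/5], [0, -3/5, -1/5], [1, 26/5, 2/5]].
W = KP⁻¹ = [[-14, -20, -19], [10, 25, 15]] · [[-1, -31/5, -2/5], [0, -3/5, -1/5], [1, 26/5, 2/5]] = [[-5, 0, 2], [5, 1, -3]].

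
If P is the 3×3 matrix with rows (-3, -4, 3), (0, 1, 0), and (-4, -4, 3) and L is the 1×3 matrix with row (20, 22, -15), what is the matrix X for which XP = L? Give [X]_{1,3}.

-5

P is on the right of X, so right-multiply by P⁻¹: X = LP⁻¹.
det P = 3, so P⁻¹ = [[1, 0, -1], [0, 1, 0], [4/3, 4/3, -1]].
X = LP⁻¹ = [[20, 22, -15]] · [[1, 0, -1], [0, 1, 0], [4/3, 4/3, -1]] = [[0, 2, -5]].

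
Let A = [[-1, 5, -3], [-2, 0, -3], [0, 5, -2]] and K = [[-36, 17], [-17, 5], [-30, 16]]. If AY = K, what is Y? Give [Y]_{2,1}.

A is on the left of Y, so left-multiply by A⁻¹: Y = A⁻¹K.
A has determinant -5; A⁻¹ = [[-3, 1, 3], [4/5, -2/5, -3/5], [2, -1, -2]].
Y = A⁻¹K = [[-3, 1, 3], [4/5, -2/5, -3/5], [2, -1, -2]] · [[-36, 17], [-17, 5], [-30, 16]] = [[1, 2], [-4, 2], [5, -3]].

-4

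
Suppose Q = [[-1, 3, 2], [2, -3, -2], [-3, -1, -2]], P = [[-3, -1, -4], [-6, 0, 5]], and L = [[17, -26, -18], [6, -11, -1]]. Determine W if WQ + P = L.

WQ = L − P = [[20, -25, -14], [12, -11, -6]].
Right-multiplying both sides by Q⁻¹ gives W = (L − P)Q⁻¹.
det Q = 4; the adjugate gives Q⁻¹ = [[1, 1, 0], [5/2, 2, 1/2], [-11/4, -5/2, -3/4]].
W = (L − P)Q⁻¹ = [[-4, 5, -2], [1, 5, -1]].

W = [[-4, 5, -2], [1, 5, -1]]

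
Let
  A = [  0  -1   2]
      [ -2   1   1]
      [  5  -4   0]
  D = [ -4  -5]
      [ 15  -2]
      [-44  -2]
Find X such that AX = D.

X = [[-4, 2], [6, 3], [1, -1]]

A is on the left of X, so left-multiply by A⁻¹: X = A⁻¹D.
A has determinant 1; A⁻¹ = [[4, -8, -3], [5, -10, -4], [3, -5, -2]].
X = A⁻¹D = [[4, -8, -3], [5, -10, -4], [3, -5, -2]] · [[-4, -5], [15, -2], [-44, -2]] = [[-4, 2], [6, 3], [1, -1]].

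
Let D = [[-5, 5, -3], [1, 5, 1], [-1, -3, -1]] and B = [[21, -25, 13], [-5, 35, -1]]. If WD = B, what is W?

Since D sits to the right of W, W = BD⁻¹.
D has determinant 4; D⁻¹ = [[-1/2, 7/2, 5], [0, 1/2, 1/2], [1/2, -5, -15/2]].
W = BD⁻¹ = [[21, -25, 13], [-5, 35, -1]] · [[-1/2, 7/2, 5], [0, 1/2, 1/2], [1/2, -5, -15/2]] = [[-4, -4, -5], [2, 5, 0]].

W = [[-4, -4, -5], [2, 5, 0]]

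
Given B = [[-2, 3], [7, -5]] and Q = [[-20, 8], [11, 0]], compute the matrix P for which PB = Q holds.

P = [[-4, -4], [5, 3]]

Right-multiplying both sides by B⁻¹ gives P = QB⁻¹.
B has determinant -11; B⁻¹ = [[5/11, 3/11], [7/11, 2/11]].
P = QB⁻¹ = [[-20, 8], [11, 0]] · [[5/11, 3/11], [7/11, 2/11]] = [[-4, -4], [5, 3]].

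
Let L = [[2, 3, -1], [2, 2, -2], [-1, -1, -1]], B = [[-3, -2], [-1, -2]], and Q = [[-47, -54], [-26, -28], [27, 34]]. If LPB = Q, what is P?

Left-multiply by L⁻¹ and right-multiply by B⁻¹: P = L⁻¹QB⁻¹.
L has determinant 4; L⁻¹ = [[-1, 1, -1], [1, -3/4, 1/2], [0, -1/4, -1/2]].
det B = 4, so B⁻¹ = [[-1/2, 1/2], [1/4, -3/4]].
L⁻¹Q = [[-6, -8], [-14, -16], [-7, -10]].
P = (L⁻¹Q)B⁻¹ = [[1, 3], [3, 5], [1, 4]].

P = [[1, 3], [3, 5], [1, 4]]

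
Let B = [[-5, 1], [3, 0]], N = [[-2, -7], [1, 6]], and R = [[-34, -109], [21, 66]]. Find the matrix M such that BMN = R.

M = [[-4, -1], [-1, -1]]

Left-multiply by B⁻¹ and right-multiply by N⁻¹: M = B⁻¹RN⁻¹.
B has determinant -3; B⁻¹ = [[0, 1/3], [1, 5/3]].
N has determinant -5; N⁻¹ = [[-6/5, -7/5], [1/5, 2/5]].
B⁻¹R = [[7, 22], [1, 1]].
M = (B⁻¹R)N⁻¹ = [[-4, -1], [-1, -1]].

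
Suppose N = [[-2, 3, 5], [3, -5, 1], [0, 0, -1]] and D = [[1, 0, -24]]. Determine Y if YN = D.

Right-multiplying both sides by N⁻¹ gives Y = DN⁻¹.
N has determinant -1; N⁻¹ = [[-5, -3, -28], [-3, -2, -17], [0, 0, -1]].
Y = DN⁻¹ = [[1, 0, -24]] · [[-5, -3, -28], [-3, -2, -17], [0, 0, -1]] = [[-5, -3, -4]].

Y = [[-5, -3, -4]]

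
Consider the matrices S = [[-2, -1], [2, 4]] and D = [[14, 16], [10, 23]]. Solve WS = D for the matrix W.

Right-multiplying both sides by S⁻¹ gives W = DS⁻¹.
det S = -6, so S⁻¹ = [[-2/3, -1/6], [1/3, 1/3]].
W = DS⁻¹ = [[14, 16], [10, 23]] · [[-2/3, -1/6], [1/3, 1/3]] = [[-4, 3], [1, 6]].

W = [[-4, 3], [1, 6]]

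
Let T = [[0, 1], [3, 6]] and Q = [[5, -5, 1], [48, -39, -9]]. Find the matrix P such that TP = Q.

P = [[6, -3, -5], [5, -5, 1]]

T is on the left of P, so left-multiply by T⁻¹: P = T⁻¹Q.
T has determinant -3; T⁻¹ = [[-2, 1/3], [1, 0]].
P = T⁻¹Q = [[-2, 1/3], [1, 0]] · [[5, -5, 1], [48, -39, -9]] = [[6, -3, -5], [5, -5, 1]].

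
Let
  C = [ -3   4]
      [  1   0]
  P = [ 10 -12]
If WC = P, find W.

W = [[-3, 1]]

Since C sits to the right of W, W = PC⁻¹.
det C = -4; the adjugate gives C⁻¹ = [[0, 1], [1/4, 3/4]].
W = PC⁻¹ = [[10, -12]] · [[0, 1], [1/4, 3/4]] = [[-3, 1]].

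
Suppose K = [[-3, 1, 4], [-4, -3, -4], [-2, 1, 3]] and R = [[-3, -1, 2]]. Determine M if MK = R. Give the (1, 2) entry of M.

Since K sits to the right of M, M = RK⁻¹.
det K = -5, so K⁻¹ = [[1, -1/5, -8/5], [-4, 1/5, 28/5], [2, -1/5, -13/5]].
M = RK⁻¹ = [[-3, -1, 2]] · [[1, -1/5, -8/5], [-4, 1/5, 28/5], [2, -1/5, -13/5]] = [[5, 0, -6]].

0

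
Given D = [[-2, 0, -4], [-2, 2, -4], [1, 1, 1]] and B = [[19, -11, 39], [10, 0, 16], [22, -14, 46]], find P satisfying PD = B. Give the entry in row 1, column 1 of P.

-5

D is on the right of P, so right-multiply by D⁻¹: P = BD⁻¹.
det D = 4, so D⁻¹ = [[3/2, -1, 2], [-1/2, 1/2, 0], [-1, 1/2, -1]].
P = BD⁻¹ = [[19, -11, 39], [10, 0, 16], [22, -14, 46]] · [[3/2, -1, 2], [-1/2, 1/2, 0], [-1, 1/2, -1]] = [[-5, -5, -1], [-1, -2, 4], [-6, -6, -2]].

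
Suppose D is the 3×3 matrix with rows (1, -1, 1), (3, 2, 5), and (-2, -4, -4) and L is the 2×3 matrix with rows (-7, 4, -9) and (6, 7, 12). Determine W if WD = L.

Since D sits to the right of W, W = LD⁻¹.
det D = 2; the adjugate gives D⁻¹ = [[6, -4, -7/2], [1, -1, -1], [-4, 3, 5/2]].
W = LD⁻¹ = [[-7, 4, -9], [6, 7, 12]] · [[6, -4, -7/2], [1, -1, -1], [-4, 3, 5/2]] = [[-2, -3, -2], [-5, 5, 2]].

W = [[-2, -3, -2], [-5, 5, 2]]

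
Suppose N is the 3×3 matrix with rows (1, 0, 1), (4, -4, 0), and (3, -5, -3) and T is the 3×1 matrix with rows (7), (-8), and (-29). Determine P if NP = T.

N is on the left of P, so left-multiply by N⁻¹: P = N⁻¹T.
N has determinant 4; N⁻¹ = [[3, -5/4, 1], [3, -3/2, 1], [-2, 5/4, -1]].
P = N⁻¹T = [[3, -5/4, 1], [3, -3/2, 1], [-2, 5/4, -1]] · [[7], [-8], [-29]] = [[2], [4], [5]].

P = [[2], [4], [5]]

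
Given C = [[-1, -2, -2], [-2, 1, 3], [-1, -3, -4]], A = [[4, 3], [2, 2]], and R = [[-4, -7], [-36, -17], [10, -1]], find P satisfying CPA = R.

Left-multiply by C⁻¹ and right-multiply by A⁻¹: P = C⁻¹RA⁻¹.
det C = 3; the adjugate gives C⁻¹ = [[5/3, -2/3, -4/3], [-11/3, 2/3, 7/3], [7/3, -1/3, -5/3]].
det A = 2, so A⁻¹ = [[1, -3/2], [-1, 2]].
C⁻¹R = [[4, 1], [14, 12], [-14, -9]].
P = (C⁻¹R)A⁻¹ = [[3, -4], [2, 3], [-5, 3]].

P = [[3, -4], [2, 3], [-5, 3]]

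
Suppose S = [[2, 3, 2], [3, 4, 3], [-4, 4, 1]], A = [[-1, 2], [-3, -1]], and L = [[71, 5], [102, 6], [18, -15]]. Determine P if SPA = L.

P = [[1, -3], [0, -3], [-5, -3]]

Left-multiply by S⁻¹ and right-multiply by A⁻¹: P = S⁻¹LA⁻¹.
det S = -5; the adjugate gives S⁻¹ = [[8/5, -1, -1/5], [3, -2, 0], [-28/5, 4, 1/5]].
det A = 7, so A⁻¹ = [[-1/7, -2/7], [3/7, -1/7]].
S⁻¹L = [[8, 5], [9, 3], [14, -7]].
P = (S⁻¹L)A⁻¹ = [[1, -3], [0, -3], [-5, -3]].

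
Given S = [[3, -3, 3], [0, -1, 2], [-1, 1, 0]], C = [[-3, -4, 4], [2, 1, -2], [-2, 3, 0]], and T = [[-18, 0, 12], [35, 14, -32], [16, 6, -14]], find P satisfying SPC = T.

P = [[5, -3, 5], [1, -4, 2], [-2, 1, -1]]

P = S⁻¹TC⁻¹ (apply S⁻¹ on the left and C⁻¹ on the right).
det S = -3; the adjugate gives S⁻¹ = [[2/3, -1, 1], [2/3, -1, 2], [1/3, 0, 1]].
det C = -2; the adjugate gives C⁻¹ = [[-3, -6, -2], [-2, -4, -1], [-4, -17/2, -5/2]].
S⁻¹T = [[-31, -8, 26], [-15, -2, 12], [10, 6, -10]].
P = (S⁻¹T)C⁻¹ = [[5, -3, 5], [1, -4, 2], [-2, 1, -1]].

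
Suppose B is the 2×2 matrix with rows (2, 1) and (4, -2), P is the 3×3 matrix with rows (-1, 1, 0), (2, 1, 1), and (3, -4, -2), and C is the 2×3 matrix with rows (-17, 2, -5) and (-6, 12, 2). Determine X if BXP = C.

X = [[3, -1, 0], [1, -3, 0]]

Isolating X: multiply by B⁻¹ from the left and P⁻¹ from the right, so X = B⁻¹CP⁻¹.
det B = -8, so B⁻¹ = [[1/4, 1/8], [1/2, -1/4]].
det P = 5, so P⁻¹ = [[2/5, 2/5, 1/5], [7/5, 2/5, 1/5], [-11/5, -1/5, -3/5]].
B⁻¹C = [[-5, 2, -1], [-7, -2, -3]].
X = (B⁻¹C)P⁻¹ = [[3, -1, 0], [1, -3, 0]].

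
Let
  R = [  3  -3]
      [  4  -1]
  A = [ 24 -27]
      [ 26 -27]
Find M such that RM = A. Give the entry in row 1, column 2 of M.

-6

R is on the left of M, so left-multiply by R⁻¹: M = R⁻¹A.
det R = 9, so R⁻¹ = [[-1/9, 1/3], [-4/9, 1/3]].
M = R⁻¹A = [[-1/9, 1/3], [-4/9, 1/3]] · [[24, -27], [26, -27]] = [[6, -6], [-2, 3]].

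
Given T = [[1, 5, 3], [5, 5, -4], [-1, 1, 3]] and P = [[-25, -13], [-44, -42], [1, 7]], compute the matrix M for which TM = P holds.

M = [[-3, -2], [-5, -4], [1, 3]]

T is on the left of M, so left-multiply by T⁻¹: M = T⁻¹P.
det T = -6; the adjugate gives T⁻¹ = [[-19/6, 2, 35/6], [11/6, -1, -19/6], [-5/3, 1, 10/3]].
M = T⁻¹P = [[-19/6, 2, 35/6], [11/6, -1, -19/6], [-5/3, 1, 10/3]] · [[-25, -13], [-44, -42], [1, 7]] = [[-3, -2], [-5, -4], [1, 3]].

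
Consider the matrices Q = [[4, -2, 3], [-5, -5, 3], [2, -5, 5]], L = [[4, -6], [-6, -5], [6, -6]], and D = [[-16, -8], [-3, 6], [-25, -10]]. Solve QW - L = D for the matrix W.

W = [[-2, -3], [5, 4], [2, 2]]

QW = D + L = [[-12, -14], [-9, 1], [-19, -16]].
Q is on the left of W, so left-multiply by Q⁻¹: W = Q⁻¹(D + L).
det Q = 3; the adjugate gives Q⁻¹ = [[-10/3, -5/3, 3], [31/3, 14/3, -9], [35/3, 16/3, -10]].
W = Q⁻¹(D + L) = [[-2, -3], [5, 4], [2, 2]].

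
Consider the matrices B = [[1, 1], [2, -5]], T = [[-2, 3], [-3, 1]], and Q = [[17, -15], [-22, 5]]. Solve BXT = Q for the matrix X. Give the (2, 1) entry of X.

-1

Isolating X: multiply by B⁻¹ from the left and T⁻¹ from the right, so X = B⁻¹QT⁻¹.
det B = -7; the adjugate gives B⁻¹ = [[5/7, 1/7], [2/7, -1/7]].
det T = 7; the adjugate gives T⁻¹ = [[1/7, -3/7], [3/7, -2/7]].
B⁻¹Q = [[9, -10], [8, -5]].
X = (B⁻¹Q)T⁻¹ = [[-3, -1], [-1, -2]].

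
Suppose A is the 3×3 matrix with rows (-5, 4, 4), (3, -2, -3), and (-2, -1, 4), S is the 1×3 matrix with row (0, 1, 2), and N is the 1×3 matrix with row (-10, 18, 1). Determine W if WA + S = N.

WA = N − S = [[-10, 17, -1]].
A is on the right of W, so right-multiply by A⁻¹: W = (N − S)A⁻¹.
det A = 3, so A⁻¹ = [[-11/3, -20/3, -4/3], [-2, -4, -1], [-7/3, -13/3, -2/3]].
W = (N − S)A⁻¹ = [[5, 3, -3]].

W = [[5, 3, -3]]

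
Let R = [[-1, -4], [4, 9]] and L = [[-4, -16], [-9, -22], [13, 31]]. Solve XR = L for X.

R is on the right of X, so right-multiply by R⁻¹: X = LR⁻¹.
det R = 7, so R⁻¹ = [[9/7, 4/7], [-4/7, -1/7]].
X = LR⁻¹ = [[-4, -16], [-9, -22], [13, 31]] · [[9/7, 4/7], [-4/7, -1/7]] = [[4, 0], [1, -2], [-1, 3]].

X = [[4, 0], [1, -2], [-1, 3]]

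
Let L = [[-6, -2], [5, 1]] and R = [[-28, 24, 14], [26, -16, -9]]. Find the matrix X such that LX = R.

X = [[6, -2, -1], [-4, -6, -4]]

Left-multiplying both sides by L⁻¹ gives X = L⁻¹R.
det L = 4, so L⁻¹ = [[1/4, 1/2], [-5/4, -3/2]].
X = L⁻¹R = [[1/4, 1/2], [-5/4, -3/2]] · [[-28, 24, 14], [26, -16, -9]] = [[6, -2, -1], [-4, -6, -4]].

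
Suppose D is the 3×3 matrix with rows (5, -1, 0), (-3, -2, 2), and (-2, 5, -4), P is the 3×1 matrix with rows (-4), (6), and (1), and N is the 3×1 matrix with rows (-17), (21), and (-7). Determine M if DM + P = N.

M = [[-3], [-2], [1]]

DM = N − P = [[-13], [15], [-8]].
D is on the left of M, so left-multiply by D⁻¹: M = D⁻¹(N − P).
det D = 6; the adjugate gives D⁻¹ = [[-1/3, -2/3, -1/3], [-8/3, -10/3, -5/3], [-19/6, -23/6, -13/6]].
M = D⁻¹(N − P) = [[-3], [-2], [1]].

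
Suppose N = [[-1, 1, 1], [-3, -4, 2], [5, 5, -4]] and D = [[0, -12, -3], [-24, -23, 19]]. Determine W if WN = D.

W = [[-3, 6, 3], [1, 1, -4]]

N is on the right of W, so right-multiply by N⁻¹: W = DN⁻¹.
N has determinant -3; N⁻¹ = [[-2, -3, -2], [2/3, 1/3, 1/3], [-5/3, -10/3, -7/3]].
W = DN⁻¹ = [[0, -12, -3], [-24, -23, 19]] · [[-2, -3, -2], [2/3, 1/3, 1/3], [-5/3, -10/3, -7/3]] = [[-3, 6, 3], [1, 1, -4]].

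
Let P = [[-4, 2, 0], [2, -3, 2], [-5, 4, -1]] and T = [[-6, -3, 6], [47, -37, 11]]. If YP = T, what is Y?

P is on the right of Y, so right-multiply by P⁻¹: Y = TP⁻¹.
P has determinant 4; P⁻¹ = [[-5/4, 1/2, 1], [-2, 1, 2], [-7/4, 3/2, 2]].
Y = TP⁻¹ = [[-6, -3, 6], [47, -37, 11]] · [[-5/4, 1/2, 1], [-2, 1, 2], [-7/4, 3/2, 2]] = [[3, 3, 0], [-4, 3, -5]].

Y = [[3, 3, 0], [-4, 3, -5]]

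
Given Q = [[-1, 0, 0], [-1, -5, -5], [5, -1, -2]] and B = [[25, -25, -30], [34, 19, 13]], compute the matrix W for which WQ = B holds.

Right-multiplying both sides by Q⁻¹ gives W = BQ⁻¹.
det Q = -5; the adjugate gives Q⁻¹ = [[-1, 0, 0], [27/5, -2/5, 1], [-26/5, 1/5, -1]].
W = BQ⁻¹ = [[25, -25, -30], [34, 19, 13]] · [[-1, 0, 0], [27/5, -2/5, 1], [-26/5, 1/5, -1]] = [[-4, 4, 5], [1, -5, 6]].

W = [[-4, 4, 5], [1, -5, 6]]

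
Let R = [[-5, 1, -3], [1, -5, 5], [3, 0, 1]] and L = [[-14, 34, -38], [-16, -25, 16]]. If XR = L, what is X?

X = [[4, -6, 4], [5, 6, 1]]

Right-multiplying both sides by R⁻¹ gives X = LR⁻¹.
det R = -6, so R⁻¹ = [[5/6, 1/6, 5/3], [-7/3, -2/3, -11/3], [-5/2, -1/2, -4]].
X = LR⁻¹ = [[-14, 34, -38], [-16, -25, 16]] · [[5/6, 1/6, 5/3], [-7/3, -2/3, -11/3], [-5/2, -1/2, -4]] = [[4, -6, 4], [5, 6, 1]].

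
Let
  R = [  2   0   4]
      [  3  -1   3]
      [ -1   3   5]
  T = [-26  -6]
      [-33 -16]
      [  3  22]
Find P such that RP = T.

R is on the left of P, so left-multiply by R⁻¹: P = R⁻¹T.
R has determinant 4; R⁻¹ = [[-7/2, 3, 1], [-9/2, 7/2, 3/2], [2, -3/2, -1/2]].
P = R⁻¹T = [[-7/2, 3, 1], [-9/2, 7/2, 3/2], [2, -3/2, -1/2]] · [[-26, -6], [-33, -16], [3, 22]] = [[-5, -5], [6, 4], [-4, 1]].

P = [[-5, -5], [6, 4], [-4, 1]]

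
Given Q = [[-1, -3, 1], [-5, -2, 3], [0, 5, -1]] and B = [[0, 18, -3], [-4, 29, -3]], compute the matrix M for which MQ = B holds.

M = [[-5, 1, 1], [-6, 2, 3]]

Right-multiplying both sides by Q⁻¹ gives M = BQ⁻¹.
Q has determinant 3; Q⁻¹ = [[-13/3, 2/3, -7/3], [-5/3, 1/3, -2/3], [-25/3, 5/3, -13/3]].
M = BQ⁻¹ = [[0, 18, -3], [-4, 29, -3]] · [[-13/3, 2/3, -7/3], [-5/3, 1/3, -2/3], [-25/3, 5/3, -13/3]] = [[-5, 1, 1], [-6, 2, 3]].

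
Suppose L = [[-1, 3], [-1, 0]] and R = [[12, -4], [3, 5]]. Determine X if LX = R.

X = [[-3, -5], [3, -3]]

L is on the left of X, so left-multiply by L⁻¹: X = L⁻¹R.
det L = 3; the adjugate gives L⁻¹ = [[0, -1], [1/3, -1/3]].
X = L⁻¹R = [[0, -1], [1/3, -1/3]] · [[12, -4], [3, 5]] = [[-3, -5], [3, -3]].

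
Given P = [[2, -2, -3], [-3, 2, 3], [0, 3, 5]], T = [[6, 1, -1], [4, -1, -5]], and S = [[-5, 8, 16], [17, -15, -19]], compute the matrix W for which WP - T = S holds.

WP = S + T = [[1, 9, 15], [21, -16, -24]].
Right-multiplying both sides by P⁻¹ gives W = (S + T)P⁻¹.
P has determinant -1; P⁻¹ = [[-1, -1, 0], [-15, -10, -3], [9, 6, 2]].
W = (S + T)P⁻¹ = [[-1, -1, 3], [3, -5, 0]].

W = [[-1, -1, 3], [3, -5, 0]]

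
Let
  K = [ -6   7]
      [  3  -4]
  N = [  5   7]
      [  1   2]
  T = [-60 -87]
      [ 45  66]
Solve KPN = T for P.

Left-multiply by K⁻¹ and right-multiply by N⁻¹: P = K⁻¹TN⁻¹.
det K = 3, so K⁻¹ = [[-4/3, -7/3], [-1, -2]].
det N = 3, so N⁻¹ = [[2/3, -7/3], [-1/3, 5/3]].
K⁻¹T = [[-25, -38], [-30, -45]].
P = (K⁻¹T)N⁻¹ = [[-4, -5], [-5, -5]].

P = [[-4, -5], [-5, -5]]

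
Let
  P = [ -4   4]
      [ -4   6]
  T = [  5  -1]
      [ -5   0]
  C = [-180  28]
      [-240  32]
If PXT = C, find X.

X = [[5, 2], [-2, 4]]

Left-multiply by P⁻¹ and right-multiply by T⁻¹: X = P⁻¹CT⁻¹.
det P = -8, so P⁻¹ = [[-3/4, 1/2], [-1/2, 1/2]].
T has determinant -5; T⁻¹ = [[0, -1/5], [-1, -1]].
P⁻¹C = [[15, -5], [-30, 2]].
X = (P⁻¹C)T⁻¹ = [[5, 2], [-2, 4]].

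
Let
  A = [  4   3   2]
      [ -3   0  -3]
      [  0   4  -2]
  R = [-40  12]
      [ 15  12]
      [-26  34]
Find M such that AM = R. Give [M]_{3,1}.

1

Left-multiplying both sides by A⁻¹ gives M = A⁻¹R.
A has determinant 6; A⁻¹ = [[2, 7/3, -3/2], [-1, -4/3, 1], [-2, -8/3, 3/2]].
M = A⁻¹R = [[2, 7/3, -3/2], [-1, -4/3, 1], [-2, -8/3, 3/2]] · [[-40, 12], [15, 12], [-26, 34]] = [[-6, 1], [-6, 6], [1, -5]].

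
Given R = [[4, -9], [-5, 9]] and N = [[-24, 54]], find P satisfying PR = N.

R is on the right of P, so right-multiply by R⁻¹: P = NR⁻¹.
R has determinant -9; R⁻¹ = [[-1, -1], [-5/9, -4/9]].
P = NR⁻¹ = [[-24, 54]] · [[-1, -1], [-5/9, -4/9]] = [[-6, 0]].

P = [[-6, 0]]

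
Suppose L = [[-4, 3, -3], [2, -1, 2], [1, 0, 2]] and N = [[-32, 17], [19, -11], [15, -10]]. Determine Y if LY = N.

L is on the left of Y, so left-multiply by L⁻¹: Y = L⁻¹N.
L has determinant -1; L⁻¹ = [[2, 6, -3], [2, 5, -2], [-1, -3, 2]].
Y = L⁻¹N = [[2, 6, -3], [2, 5, -2], [-1, -3, 2]] · [[-32, 17], [19, -11], [15, -10]] = [[5, -2], [1, -1], [5, -4]].

Y = [[5, -2], [1, -1], [5, -4]]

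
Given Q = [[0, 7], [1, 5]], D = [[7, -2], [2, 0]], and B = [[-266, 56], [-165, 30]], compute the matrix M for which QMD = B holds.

M = [[5, -5], [-4, -5]]

Left-multiply by Q⁻¹ and right-multiply by D⁻¹: M = Q⁻¹BD⁻¹.
det Q = -7, so Q⁻¹ = [[-5/7, 1], [1/7, 0]].
det D = 4, so D⁻¹ = [[0, 1/2], [-1/2, 7/4]].
Q⁻¹B = [[25, -10], [-38, 8]].
M = (Q⁻¹B)D⁻¹ = [[5, -5], [-4, -5]].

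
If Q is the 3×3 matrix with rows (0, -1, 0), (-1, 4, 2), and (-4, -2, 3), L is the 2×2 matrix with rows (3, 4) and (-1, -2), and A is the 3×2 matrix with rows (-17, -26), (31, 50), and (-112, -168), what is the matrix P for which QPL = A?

P = [[2, -3], [4, -5], [-4, 2]]

Isolating P: multiply by Q⁻¹ from the left and L⁻¹ from the right, so P = Q⁻¹AL⁻¹.
det Q = 5; the adjugate gives Q⁻¹ = [[16/5, 3/5, -2/5], [-1, 0, 0], [18/5, 4/5, -1/5]].
det L = -2; the adjugate gives L⁻¹ = [[1, 2], [-1/2, -3/2]].
Q⁻¹A = [[9, 14], [17, 26], [-14, -20]].
P = (Q⁻¹A)L⁻¹ = [[2, -3], [4, -5], [-4, 2]].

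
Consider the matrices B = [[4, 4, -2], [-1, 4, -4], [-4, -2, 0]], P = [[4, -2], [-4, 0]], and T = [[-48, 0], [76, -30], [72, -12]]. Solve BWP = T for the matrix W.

W = [[-3, 4], [3, -2], [0, -2]]

Left-multiply by B⁻¹ and right-multiply by P⁻¹: W = B⁻¹TP⁻¹.
det B = -4, so B⁻¹ = [[2, -1, 2], [-4, 2, -9/2], [-9/2, 2, -5]].
det P = -8; the adjugate gives P⁻¹ = [[0, -1/4], [-1/2, -1/2]].
B⁻¹T = [[-28, 6], [20, -6], [8, 0]].
W = (B⁻¹T)P⁻¹ = [[-3, 4], [3, -2], [0, -2]].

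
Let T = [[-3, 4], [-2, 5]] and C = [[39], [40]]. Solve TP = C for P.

P = [[-5], [6]]

T is on the left of P, so left-multiply by T⁻¹: P = T⁻¹C.
T has determinant -7; T⁻¹ = [[-5/7, 4/7], [-2/7, 3/7]].
P = T⁻¹C = [[-5/7, 4/7], [-2/7, 3/7]] · [[39], [40]] = [[-5], [6]].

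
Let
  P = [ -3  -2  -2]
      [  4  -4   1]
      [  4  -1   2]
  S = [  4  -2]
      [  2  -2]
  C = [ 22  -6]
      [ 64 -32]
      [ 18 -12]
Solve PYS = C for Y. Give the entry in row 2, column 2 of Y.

1

Left-multiply by P⁻¹ and right-multiply by S⁻¹: Y = P⁻¹CS⁻¹.
det P = 5; the adjugate gives P⁻¹ = [[-7/5, 6/5, -2], [-4/5, 2/5, -1], [12/5, -11/5, 4]].
S has determinant -4; S⁻¹ = [[1/2, -1/2], [1/2, -1]].
P⁻¹C = [[10, -6], [-10, 4], [-16, 8]].
Y = (P⁻¹C)S⁻¹ = [[2, 1], [-3, 1], [-4, 0]].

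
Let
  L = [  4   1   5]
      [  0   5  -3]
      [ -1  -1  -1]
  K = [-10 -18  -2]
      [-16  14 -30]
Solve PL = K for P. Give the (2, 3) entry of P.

-4

Since L sits to the right of P, P = KL⁻¹.
det L = -4, so L⁻¹ = [[2, 1, 7], [-3/4, -1/4, -3], [-5/4, -3/4, -5]].
P = KL⁻¹ = [[-10, -18, -2], [-16, 14, -30]] · [[2, 1, 7], [-3/4, -1/4, -3], [-5/4, -3/4, -5]] = [[-4, -4, -6], [-5, 3, -4]].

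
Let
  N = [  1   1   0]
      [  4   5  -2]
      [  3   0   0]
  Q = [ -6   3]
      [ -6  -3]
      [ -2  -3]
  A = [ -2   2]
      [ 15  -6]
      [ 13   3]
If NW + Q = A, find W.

NW = A − Q = [[4, -1], [21, -3], [15, 6]].
Since N multiplies W on the left, W = N⁻¹(A − Q).
det N = -6; the adjugate gives N⁻¹ = [[0, 0, 1/3], [1, 0, -1/3], [5/2, -1/2, -1/6]].
W = N⁻¹(A − Q) = [[5, 2], [-1, -3], [-3, -2]].

W = [[5, 2], [-1, -3], [-3, -2]]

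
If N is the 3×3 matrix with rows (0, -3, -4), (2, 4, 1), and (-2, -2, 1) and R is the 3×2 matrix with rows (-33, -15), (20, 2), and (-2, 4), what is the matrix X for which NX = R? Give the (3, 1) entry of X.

6

Left-multiplying both sides by N⁻¹ gives X = N⁻¹R.
det N = -4; the adjugate gives N⁻¹ = [[-3/2, -11/4, -13/4], [1, 2, 2], [-1, -3/2, -3/2]].
X = N⁻¹R = [[-3/2, -11/4, -13/4], [1, 2, 2], [-1, -3/2, -3/2]] · [[-33, -15], [20, 2], [-2, 4]] = [[1, 4], [3, -3], [6, 6]].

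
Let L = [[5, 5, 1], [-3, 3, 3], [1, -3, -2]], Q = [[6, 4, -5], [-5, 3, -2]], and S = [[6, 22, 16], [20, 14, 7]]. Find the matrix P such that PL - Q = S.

PL = S + Q = [[12, 26, 11], [15, 17, 5]].
L is on the right of P, so right-multiply by L⁻¹: P = (S + Q)L⁻¹.
det L = 6; the adjugate gives L⁻¹ = [[1/2, 7/6, 2], [-1/2, -11/6, -3], [1, 10/3, 5]].
P = (S + Q)L⁻¹ = [[4, 3, 1], [4, 3, 4]].

P = [[4, 3, 1], [4, 3, 4]]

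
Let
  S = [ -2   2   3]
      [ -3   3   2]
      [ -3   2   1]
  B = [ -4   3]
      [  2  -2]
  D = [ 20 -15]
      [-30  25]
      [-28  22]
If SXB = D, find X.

Isolating X: multiply by S⁻¹ from the left and B⁻¹ from the right, so X = S⁻¹DB⁻¹.
det S = 5; the adjugate gives S⁻¹ = [[-1/5, 4/5, -1], [-3/5, 7/5, -1], [3/5, -2/5, 0]].
det B = 2, so B⁻¹ = [[-1, -3/2], [-1, -2]].
S⁻¹D = [[0, 1], [-26, 22], [24, -19]].
X = (S⁻¹D)B⁻¹ = [[-1, -2], [4, -5], [-5, 2]].

X = [[-1, -2], [4, -5], [-5, 2]]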